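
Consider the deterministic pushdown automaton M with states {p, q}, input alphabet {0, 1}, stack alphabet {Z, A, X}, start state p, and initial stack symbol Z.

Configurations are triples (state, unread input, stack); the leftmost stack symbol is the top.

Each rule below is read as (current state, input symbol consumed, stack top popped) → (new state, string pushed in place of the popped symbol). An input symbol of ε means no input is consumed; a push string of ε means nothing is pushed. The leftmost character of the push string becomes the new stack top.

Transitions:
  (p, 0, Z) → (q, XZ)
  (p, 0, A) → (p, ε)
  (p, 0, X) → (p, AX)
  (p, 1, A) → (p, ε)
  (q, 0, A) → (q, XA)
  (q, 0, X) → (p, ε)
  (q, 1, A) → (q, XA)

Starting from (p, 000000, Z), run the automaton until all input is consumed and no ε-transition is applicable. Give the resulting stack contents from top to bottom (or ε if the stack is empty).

Z

(p, 000000, Z)
  read 0, top Z: go to q, push XZ → (q, 00000, XZ)
  read 0, top X: go to p, push ε → (p, 0000, Z)
  read 0, top Z: go to q, push XZ → (q, 000, XZ)
  read 0, top X: go to p, push ε → (p, 00, Z)
  read 0, top Z: go to q, push XZ → (q, 0, XZ)
  read 0, top X: go to p, push ε → (p, ε, Z)
All input consumed in state p with stack Z.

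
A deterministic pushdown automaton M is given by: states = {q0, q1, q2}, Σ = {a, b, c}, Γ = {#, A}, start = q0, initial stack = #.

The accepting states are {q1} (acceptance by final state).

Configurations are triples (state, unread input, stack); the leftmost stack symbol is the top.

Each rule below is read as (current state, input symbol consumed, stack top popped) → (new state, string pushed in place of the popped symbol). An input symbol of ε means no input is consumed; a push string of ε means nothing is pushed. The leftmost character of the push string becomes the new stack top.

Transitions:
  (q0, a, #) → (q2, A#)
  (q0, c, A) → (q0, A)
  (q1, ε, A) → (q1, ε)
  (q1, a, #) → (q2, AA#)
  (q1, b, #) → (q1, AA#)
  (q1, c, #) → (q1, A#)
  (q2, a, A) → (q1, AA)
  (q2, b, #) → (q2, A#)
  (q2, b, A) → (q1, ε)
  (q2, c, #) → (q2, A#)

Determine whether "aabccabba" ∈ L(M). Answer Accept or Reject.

(q0, aabccabba, #)
  read a, top #: go to q2, push A# → (q2, abccabba, A#)
  read a, top A: go to q1, push AA → (q1, bccabba, AA#)
  ε-move, top A: go to q1, push ε → (q1, bccabba, A#)
  ε-move, top A: go to q1, push ε → (q1, bccabba, #)
  read b, top #: go to q1, push AA# → (q1, ccabba, AA#)
  ε-move, top A: go to q1, push ε → (q1, ccabba, A#)
  ε-move, top A: go to q1, push ε → (q1, ccabba, #)
  read c, top #: go to q1, push A# → (q1, cabba, A#)
  ε-move, top A: go to q1, push ε → (q1, cabba, #)
  read c, top #: go to q1, push A# → (q1, abba, A#)
  ε-move, top A: go to q1, push ε → (q1, abba, #)
  read a, top #: go to q2, push AA# → (q2, bba, AA#)
  read b, top A: go to q1, push ε → (q1, ba, A#)
  ε-move, top A: go to q1, push ε → (q1, ba, #)
  read b, top #: go to q1, push AA# → (q1, a, AA#)
  ε-move, top A: go to q1, push ε → (q1, a, A#)
  ε-move, top A: go to q1, push ε → (q1, a, #)
  read a, top #: go to q2, push AA# → (q2, ε, AA#)
All input consumed; state q2 ∉ F and no further ε-move applies.

Reject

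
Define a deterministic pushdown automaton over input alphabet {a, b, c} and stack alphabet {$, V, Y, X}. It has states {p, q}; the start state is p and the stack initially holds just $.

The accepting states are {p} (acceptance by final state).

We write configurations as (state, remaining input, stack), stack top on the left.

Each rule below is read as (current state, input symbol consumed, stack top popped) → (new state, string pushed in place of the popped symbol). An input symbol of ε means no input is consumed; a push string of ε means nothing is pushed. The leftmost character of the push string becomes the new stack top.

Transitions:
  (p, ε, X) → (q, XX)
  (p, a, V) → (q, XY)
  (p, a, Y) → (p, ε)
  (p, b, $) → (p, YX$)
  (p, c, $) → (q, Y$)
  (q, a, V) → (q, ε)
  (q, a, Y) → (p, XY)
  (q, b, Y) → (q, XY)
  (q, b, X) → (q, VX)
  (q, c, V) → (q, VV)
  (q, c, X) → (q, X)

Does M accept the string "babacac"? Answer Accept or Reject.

Reject

(p, babacac, $)
  read b, top $: go to p, push YX$ → (p, abacac, YX$)
  read a, top Y: go to p, push ε → (p, bacac, X$)
  ε-move, top X: go to q, push XX → (q, bacac, XX$)
  read b, top X: go to q, push VX → (q, acac, VXX$)
  read a, top V: go to q, push ε → (q, cac, XX$)
  read c, top X: go to q, push X → (q, ac, XX$)
No transition applies at (q, ac, XX$); input not fully consumed.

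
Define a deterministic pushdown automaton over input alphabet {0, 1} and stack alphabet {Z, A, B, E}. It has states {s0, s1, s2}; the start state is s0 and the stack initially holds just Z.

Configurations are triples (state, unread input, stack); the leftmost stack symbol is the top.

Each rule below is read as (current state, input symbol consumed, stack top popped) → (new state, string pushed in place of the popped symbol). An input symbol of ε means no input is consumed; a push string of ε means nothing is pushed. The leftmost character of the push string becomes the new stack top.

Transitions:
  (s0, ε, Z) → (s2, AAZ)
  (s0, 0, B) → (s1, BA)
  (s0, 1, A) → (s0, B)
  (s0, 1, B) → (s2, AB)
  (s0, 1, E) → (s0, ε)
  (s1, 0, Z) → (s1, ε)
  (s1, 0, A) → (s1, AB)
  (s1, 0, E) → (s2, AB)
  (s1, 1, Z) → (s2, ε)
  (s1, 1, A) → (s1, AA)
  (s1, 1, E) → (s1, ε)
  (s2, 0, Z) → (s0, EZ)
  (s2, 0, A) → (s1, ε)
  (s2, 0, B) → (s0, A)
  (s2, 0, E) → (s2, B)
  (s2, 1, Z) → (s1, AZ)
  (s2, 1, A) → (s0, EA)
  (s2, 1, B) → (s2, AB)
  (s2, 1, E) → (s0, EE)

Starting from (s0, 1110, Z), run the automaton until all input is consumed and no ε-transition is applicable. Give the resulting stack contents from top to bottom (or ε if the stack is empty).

(s0, 1110, Z)
  ε-move, top Z: go to s2, push AAZ → (s2, 1110, AAZ)
  read 1, top A: go to s0, push EA → (s0, 110, EAAZ)
  read 1, top E: go to s0, push ε → (s0, 10, AAZ)
  read 1, top A: go to s0, push B → (s0, 0, BAZ)
  read 0, top B: go to s1, push BA → (s1, ε, BAAZ)
All input consumed in state s1 with stack BAAZ.

BAAZ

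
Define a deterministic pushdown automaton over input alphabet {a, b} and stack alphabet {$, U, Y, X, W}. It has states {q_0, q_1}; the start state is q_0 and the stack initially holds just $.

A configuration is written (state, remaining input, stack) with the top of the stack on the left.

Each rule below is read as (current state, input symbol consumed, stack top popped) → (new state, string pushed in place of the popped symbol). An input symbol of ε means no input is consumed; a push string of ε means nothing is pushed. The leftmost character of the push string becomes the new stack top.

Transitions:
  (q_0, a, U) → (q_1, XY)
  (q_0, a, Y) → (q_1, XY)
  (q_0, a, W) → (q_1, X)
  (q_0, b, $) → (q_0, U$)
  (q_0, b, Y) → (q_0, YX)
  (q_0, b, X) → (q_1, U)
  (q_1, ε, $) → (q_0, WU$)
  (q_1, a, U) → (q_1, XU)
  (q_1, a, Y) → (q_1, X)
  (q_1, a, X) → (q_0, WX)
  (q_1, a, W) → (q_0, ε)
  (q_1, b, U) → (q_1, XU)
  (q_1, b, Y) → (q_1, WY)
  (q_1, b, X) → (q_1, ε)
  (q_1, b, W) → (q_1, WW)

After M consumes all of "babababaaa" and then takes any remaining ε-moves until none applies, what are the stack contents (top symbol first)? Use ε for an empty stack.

(q_0, babababaaa, $) ⊢ (q_0, abababaaa, U$) ⊢ (q_1, bababaaa, XY$) ⊢ (q_1, ababaaa, Y$) ⊢ (q_1, babaaa, X$) ⊢ (q_1, abaaa, $) ⊢ (q_0, abaaa, WU$) ⊢ (q_1, baaa, XU$) ⊢ (q_1, aaa, U$) ⊢ (q_1, aa, XU$) ⊢ (q_0, a, WXU$) ⊢ (q_1, ε, XXU$)
All input consumed in state q_1 with stack XXU$.

XXU$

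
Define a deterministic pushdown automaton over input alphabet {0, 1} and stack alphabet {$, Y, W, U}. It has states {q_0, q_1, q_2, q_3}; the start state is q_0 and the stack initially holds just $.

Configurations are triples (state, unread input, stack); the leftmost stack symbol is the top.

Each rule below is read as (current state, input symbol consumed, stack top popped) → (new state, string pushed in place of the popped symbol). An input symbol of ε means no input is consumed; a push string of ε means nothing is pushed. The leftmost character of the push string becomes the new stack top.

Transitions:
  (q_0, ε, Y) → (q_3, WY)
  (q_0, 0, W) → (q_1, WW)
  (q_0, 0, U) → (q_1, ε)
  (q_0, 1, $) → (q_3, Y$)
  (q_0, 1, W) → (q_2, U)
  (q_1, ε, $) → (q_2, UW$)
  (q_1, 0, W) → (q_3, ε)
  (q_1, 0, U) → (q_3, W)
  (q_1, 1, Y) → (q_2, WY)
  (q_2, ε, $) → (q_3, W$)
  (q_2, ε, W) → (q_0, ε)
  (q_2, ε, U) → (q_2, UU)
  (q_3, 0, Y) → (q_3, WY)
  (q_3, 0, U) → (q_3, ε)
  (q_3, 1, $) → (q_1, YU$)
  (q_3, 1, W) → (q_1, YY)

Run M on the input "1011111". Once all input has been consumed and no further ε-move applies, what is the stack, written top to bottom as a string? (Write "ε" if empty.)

(q_0, 1011111, $)
  read 1, top $: go to q_3, push Y$ → (q_3, 011111, Y$)
  read 0, top Y: go to q_3, push WY → (q_3, 11111, WY$)
  read 1, top W: go to q_1, push YY → (q_1, 1111, YYY$)
  read 1, top Y: go to q_2, push WY → (q_2, 111, WYYY$)
  ε-move, top W: go to q_0, push ε → (q_0, 111, YYY$)
  ε-move, top Y: go to q_3, push WY → (q_3, 111, WYYY$)
  read 1, top W: go to q_1, push YY → (q_1, 11, YYYYY$)
  read 1, top Y: go to q_2, push WY → (q_2, 1, WYYYYY$)
  ε-move, top W: go to q_0, push ε → (q_0, 1, YYYYY$)
  ε-move, top Y: go to q_3, push WY → (q_3, 1, WYYYYY$)
  read 1, top W: go to q_1, push YY → (q_1, ε, YYYYYYY$)
All input consumed in state q_1 with stack YYYYYYY$.

YYYYYYY$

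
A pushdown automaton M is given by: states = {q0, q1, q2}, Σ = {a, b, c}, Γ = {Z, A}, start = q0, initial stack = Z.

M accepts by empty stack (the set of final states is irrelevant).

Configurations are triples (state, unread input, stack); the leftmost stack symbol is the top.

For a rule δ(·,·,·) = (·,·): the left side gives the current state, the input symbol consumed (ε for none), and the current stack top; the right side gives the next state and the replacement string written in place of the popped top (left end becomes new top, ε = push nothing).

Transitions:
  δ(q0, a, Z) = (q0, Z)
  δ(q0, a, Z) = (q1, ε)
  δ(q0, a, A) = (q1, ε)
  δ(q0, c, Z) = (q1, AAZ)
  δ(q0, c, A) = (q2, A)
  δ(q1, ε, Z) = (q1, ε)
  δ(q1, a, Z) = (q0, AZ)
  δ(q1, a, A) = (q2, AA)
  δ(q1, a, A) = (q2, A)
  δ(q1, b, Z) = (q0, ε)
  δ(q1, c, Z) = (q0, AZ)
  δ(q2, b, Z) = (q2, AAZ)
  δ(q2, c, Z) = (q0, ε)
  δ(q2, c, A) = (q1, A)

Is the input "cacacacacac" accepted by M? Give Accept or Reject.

Reject

No computation consumes all input and empties the stack.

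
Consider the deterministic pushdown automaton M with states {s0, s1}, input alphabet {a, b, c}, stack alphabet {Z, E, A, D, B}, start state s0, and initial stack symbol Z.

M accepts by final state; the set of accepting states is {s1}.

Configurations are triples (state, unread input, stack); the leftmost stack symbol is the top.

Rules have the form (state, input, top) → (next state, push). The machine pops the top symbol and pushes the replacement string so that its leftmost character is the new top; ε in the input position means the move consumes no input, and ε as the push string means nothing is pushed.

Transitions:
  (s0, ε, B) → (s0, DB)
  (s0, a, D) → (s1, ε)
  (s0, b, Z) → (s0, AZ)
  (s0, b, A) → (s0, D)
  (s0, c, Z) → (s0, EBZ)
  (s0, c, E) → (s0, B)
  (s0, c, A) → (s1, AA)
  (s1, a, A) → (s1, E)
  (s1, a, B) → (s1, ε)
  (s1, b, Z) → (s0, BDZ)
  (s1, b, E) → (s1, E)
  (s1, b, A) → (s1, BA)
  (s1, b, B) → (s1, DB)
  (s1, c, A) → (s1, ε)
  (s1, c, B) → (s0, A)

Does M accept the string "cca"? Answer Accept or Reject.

Accept

(s0, cca, Z) ⊢ (s0, ca, EBZ) ⊢ (s0, a, BBZ) ⊢ (s0, a, DBBZ) ⊢ (s1, ε, BBZ)
All input consumed; state s1 ∈ F.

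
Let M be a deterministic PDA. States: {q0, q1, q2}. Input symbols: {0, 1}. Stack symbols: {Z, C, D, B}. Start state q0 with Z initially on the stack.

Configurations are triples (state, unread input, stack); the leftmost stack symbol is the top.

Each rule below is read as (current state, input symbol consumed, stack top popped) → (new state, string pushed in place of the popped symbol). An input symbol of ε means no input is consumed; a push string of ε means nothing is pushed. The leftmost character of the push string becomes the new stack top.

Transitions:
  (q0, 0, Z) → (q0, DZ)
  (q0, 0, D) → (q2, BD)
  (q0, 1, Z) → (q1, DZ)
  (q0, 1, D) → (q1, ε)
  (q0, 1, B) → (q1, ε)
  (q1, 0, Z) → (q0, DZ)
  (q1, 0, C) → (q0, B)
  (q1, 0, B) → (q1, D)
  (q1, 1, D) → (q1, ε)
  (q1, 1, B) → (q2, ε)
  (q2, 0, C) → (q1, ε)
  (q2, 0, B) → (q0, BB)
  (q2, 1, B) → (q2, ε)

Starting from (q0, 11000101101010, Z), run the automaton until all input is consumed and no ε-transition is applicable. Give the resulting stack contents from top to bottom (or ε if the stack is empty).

DZ

(q0, 11000101101010, Z)
  read 1, top Z: go to q1, push DZ → (q1, 1000101101010, DZ)
  read 1, top D: go to q1, push ε → (q1, 000101101010, Z)
  read 0, top Z: go to q0, push DZ → (q0, 00101101010, DZ)
  read 0, top D: go to q2, push BD → (q2, 0101101010, BDZ)
  read 0, top B: go to q0, push BB → (q0, 101101010, BBDZ)
  read 1, top B: go to q1, push ε → (q1, 01101010, BDZ)
  read 0, top B: go to q1, push D → (q1, 1101010, DDZ)
  read 1, top D: go to q1, push ε → (q1, 101010, DZ)
  read 1, top D: go to q1, push ε → (q1, 01010, Z)
  read 0, top Z: go to q0, push DZ → (q0, 1010, DZ)
  read 1, top D: go to q1, push ε → (q1, 010, Z)
  read 0, top Z: go to q0, push DZ → (q0, 10, DZ)
  read 1, top D: go to q1, push ε → (q1, 0, Z)
  read 0, top Z: go to q0, push DZ → (q0, ε, DZ)
All input consumed in state q0 with stack DZ.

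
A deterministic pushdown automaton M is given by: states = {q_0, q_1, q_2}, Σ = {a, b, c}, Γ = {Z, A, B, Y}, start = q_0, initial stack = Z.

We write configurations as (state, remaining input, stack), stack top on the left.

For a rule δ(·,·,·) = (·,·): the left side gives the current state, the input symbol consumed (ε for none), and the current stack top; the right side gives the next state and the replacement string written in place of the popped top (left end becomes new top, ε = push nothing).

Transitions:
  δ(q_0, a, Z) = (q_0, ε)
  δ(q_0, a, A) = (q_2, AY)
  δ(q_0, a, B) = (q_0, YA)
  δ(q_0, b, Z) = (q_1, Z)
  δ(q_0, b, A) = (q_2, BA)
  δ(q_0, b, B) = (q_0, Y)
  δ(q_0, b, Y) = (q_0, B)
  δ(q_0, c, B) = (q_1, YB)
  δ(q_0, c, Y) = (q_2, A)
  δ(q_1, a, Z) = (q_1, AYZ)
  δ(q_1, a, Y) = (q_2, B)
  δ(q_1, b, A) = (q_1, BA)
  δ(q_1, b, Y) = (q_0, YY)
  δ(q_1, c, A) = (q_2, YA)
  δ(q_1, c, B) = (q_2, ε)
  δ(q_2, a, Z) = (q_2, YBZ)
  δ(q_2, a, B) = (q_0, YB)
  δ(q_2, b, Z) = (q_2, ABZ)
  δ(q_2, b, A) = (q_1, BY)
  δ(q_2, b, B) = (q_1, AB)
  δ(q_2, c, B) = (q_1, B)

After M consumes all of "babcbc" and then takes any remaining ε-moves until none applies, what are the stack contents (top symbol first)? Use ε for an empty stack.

YYZ

(q_0, babcbc, Z) ⊢ (q_1, abcbc, Z) ⊢ (q_1, bcbc, AYZ) ⊢ (q_1, cbc, BAYZ) ⊢ (q_2, bc, AYZ) ⊢ (q_1, c, BYYZ) ⊢ (q_2, ε, YYZ)
All input consumed in state q_2 with stack YYZ.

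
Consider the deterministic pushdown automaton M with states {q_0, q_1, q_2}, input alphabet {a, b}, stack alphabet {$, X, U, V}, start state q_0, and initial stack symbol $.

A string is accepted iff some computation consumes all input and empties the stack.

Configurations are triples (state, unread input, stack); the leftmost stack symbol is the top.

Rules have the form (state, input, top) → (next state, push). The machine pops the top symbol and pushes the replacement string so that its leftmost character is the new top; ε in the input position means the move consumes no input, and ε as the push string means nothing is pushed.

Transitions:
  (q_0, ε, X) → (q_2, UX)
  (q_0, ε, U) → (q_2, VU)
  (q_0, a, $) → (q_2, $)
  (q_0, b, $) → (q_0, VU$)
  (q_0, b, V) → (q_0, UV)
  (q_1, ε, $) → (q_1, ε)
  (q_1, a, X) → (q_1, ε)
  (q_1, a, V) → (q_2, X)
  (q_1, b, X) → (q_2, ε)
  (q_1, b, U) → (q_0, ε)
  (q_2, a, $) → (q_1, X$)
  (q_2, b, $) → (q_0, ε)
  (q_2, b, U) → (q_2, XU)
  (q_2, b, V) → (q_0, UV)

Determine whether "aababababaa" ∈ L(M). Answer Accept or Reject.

Accept

(q_0, aababababaa, $)
  read a, top $: go to q_2, push $ → (q_2, ababababaa, $)
  read a, top $: go to q_1, push X$ → (q_1, babababaa, X$)
  read b, top X: go to q_2, push ε → (q_2, abababaa, $)
  read a, top $: go to q_1, push X$ → (q_1, bababaa, X$)
  read b, top X: go to q_2, push ε → (q_2, ababaa, $)
  read a, top $: go to q_1, push X$ → (q_1, babaa, X$)
  read b, top X: go to q_2, push ε → (q_2, abaa, $)
  read a, top $: go to q_1, push X$ → (q_1, baa, X$)
  read b, top X: go to q_2, push ε → (q_2, aa, $)
  read a, top $: go to q_1, push X$ → (q_1, a, X$)
  read a, top X: go to q_1, push ε → (q_1, ε, $)
  ε-move, top $: go to q_1, push ε → (q_1, ε, ε)
All input consumed and the stack is empty.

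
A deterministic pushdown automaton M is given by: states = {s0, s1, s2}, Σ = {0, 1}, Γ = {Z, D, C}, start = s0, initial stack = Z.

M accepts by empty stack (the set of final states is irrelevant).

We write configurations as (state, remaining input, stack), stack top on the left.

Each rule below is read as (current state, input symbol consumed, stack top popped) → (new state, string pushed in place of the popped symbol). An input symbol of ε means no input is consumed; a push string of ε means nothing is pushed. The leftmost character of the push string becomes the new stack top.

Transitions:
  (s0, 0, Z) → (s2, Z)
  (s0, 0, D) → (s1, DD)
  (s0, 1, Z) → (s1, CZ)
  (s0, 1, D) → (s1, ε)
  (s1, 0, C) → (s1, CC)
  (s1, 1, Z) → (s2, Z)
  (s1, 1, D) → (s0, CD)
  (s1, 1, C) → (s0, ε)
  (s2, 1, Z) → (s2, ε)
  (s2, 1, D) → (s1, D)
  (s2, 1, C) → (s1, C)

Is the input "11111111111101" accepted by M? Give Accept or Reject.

Accept

(s0, 11111111111101, Z) ⊢ (s1, 1111111111101, CZ) ⊢ (s0, 111111111101, Z) ⊢ (s1, 11111111101, CZ) ⊢ (s0, 1111111101, Z) ⊢ (s1, 111111101, CZ) ⊢ (s0, 11111101, Z) ⊢ (s1, 1111101, CZ) ⊢ (s0, 111101, Z) ⊢ (s1, 11101, CZ) ⊢ (s0, 1101, Z) ⊢ (s1, 101, CZ) ⊢ (s0, 01, Z) ⊢ (s2, 1, Z) ⊢ (s2, ε, ε)
All input consumed and the stack is empty.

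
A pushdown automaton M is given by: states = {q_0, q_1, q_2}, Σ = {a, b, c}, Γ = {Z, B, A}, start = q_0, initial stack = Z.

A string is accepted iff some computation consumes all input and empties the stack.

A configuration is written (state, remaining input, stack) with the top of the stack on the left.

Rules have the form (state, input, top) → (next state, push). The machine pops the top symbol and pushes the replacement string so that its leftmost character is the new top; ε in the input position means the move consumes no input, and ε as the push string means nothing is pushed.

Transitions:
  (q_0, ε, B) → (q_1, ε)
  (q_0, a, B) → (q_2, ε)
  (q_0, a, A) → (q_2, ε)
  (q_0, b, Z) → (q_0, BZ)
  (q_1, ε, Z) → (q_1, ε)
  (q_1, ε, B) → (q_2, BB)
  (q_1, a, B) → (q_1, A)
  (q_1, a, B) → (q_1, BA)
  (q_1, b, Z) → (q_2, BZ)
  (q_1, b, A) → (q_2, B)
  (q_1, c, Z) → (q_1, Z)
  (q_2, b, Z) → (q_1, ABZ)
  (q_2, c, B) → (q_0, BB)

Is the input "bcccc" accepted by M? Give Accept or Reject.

Accept

One accepting computation: (q_0, bcccc, Z) ⊢ (q_0, cccc, BZ) ⊢ (q_1, cccc, Z) ⊢ (q_1, ccc, Z) ⊢ (q_1, cc, Z) ⊢ (q_1, c, Z) ⊢ (q_1, ε, Z) ⊢ (q_1, ε, ε)
All input consumed and the stack is empty.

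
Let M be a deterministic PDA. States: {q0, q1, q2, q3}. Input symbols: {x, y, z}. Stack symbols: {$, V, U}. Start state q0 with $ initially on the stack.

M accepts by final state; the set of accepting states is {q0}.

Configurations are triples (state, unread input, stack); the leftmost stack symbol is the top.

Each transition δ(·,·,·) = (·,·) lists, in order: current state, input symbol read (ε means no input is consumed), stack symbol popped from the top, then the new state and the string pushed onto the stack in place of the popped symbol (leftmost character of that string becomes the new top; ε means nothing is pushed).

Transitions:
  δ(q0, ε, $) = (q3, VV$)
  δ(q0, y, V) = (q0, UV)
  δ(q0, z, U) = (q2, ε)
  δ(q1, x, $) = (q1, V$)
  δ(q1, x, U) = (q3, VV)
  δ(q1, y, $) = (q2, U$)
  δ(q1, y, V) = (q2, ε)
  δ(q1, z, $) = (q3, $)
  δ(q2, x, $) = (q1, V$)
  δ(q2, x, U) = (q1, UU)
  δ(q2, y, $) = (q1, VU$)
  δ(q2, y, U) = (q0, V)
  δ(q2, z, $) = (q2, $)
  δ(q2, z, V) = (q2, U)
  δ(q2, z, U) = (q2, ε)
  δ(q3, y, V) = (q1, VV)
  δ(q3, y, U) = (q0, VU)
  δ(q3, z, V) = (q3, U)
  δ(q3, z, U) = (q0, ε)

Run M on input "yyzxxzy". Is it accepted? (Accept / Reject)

(q0, yyzxxzy, $) ⊢ (q3, yyzxxzy, VV$) ⊢ (q1, yzxxzy, VVV$) ⊢ (q2, zxxzy, VV$) ⊢ (q2, xxzy, UV$) ⊢ (q1, xzy, UUV$) ⊢ (q3, zy, VVUV$) ⊢ (q3, y, UVUV$) ⊢ (q0, ε, VUVUV$)
All input consumed; state q0 ∈ F.

Accept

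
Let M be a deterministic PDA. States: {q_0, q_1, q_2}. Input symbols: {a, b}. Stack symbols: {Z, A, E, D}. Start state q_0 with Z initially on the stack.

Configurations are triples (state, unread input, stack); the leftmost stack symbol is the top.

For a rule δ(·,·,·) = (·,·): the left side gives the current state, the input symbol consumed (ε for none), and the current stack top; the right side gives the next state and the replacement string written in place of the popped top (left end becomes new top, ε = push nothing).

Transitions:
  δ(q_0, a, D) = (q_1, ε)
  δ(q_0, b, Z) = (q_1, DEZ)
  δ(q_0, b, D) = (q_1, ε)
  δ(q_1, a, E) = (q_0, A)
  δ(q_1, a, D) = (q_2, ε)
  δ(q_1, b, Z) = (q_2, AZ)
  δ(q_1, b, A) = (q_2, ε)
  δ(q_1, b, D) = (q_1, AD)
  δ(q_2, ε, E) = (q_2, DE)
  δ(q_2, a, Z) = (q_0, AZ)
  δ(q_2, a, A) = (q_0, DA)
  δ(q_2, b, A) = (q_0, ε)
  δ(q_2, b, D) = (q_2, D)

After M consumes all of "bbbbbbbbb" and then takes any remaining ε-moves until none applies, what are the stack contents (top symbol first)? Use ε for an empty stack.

DEZ

(q_0, bbbbbbbbb, Z)
  read b, top Z: go to q_1, push DEZ → (q_1, bbbbbbbb, DEZ)
  read b, top D: go to q_1, push AD → (q_1, bbbbbbb, ADEZ)
  read b, top A: go to q_2, push ε → (q_2, bbbbbb, DEZ)
  read b, top D: go to q_2, push D → (q_2, bbbbb, DEZ)
  read b, top D: go to q_2, push D → (q_2, bbbb, DEZ)
  read b, top D: go to q_2, push D → (q_2, bbb, DEZ)
  read b, top D: go to q_2, push D → (q_2, bb, DEZ)
  read b, top D: go to q_2, push D → (q_2, b, DEZ)
  read b, top D: go to q_2, push D → (q_2, ε, DEZ)
All input consumed in state q_2 with stack DEZ.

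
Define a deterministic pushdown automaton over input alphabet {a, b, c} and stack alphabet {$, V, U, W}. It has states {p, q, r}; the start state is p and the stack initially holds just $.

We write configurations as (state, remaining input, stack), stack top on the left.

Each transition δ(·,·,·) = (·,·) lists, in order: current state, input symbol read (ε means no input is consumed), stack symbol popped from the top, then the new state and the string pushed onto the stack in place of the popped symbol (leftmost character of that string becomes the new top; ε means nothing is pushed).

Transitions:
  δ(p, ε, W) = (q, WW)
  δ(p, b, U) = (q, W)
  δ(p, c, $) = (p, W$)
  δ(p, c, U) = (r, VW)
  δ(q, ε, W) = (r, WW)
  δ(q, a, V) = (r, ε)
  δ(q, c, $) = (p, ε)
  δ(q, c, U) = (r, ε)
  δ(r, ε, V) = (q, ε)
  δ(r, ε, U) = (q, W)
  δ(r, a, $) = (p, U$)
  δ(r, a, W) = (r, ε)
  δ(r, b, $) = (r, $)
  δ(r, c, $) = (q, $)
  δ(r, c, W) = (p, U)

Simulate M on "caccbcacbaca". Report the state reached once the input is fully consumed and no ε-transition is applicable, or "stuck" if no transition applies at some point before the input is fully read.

(p, caccbcacbaca, $) ⊢ (p, accbcacbaca, W$) ⊢ (q, accbcacbaca, WW$) ⊢ (r, accbcacbaca, WWW$) ⊢ (r, ccbcacbaca, WW$) ⊢ (p, cbcacbaca, UW$) ⊢ (r, bcacbaca, VWW$) ⊢ (q, bcacbaca, WW$) ⊢ (r, bcacbaca, WWW$)
No transition for (r, b, top W); M blocks with input bcacbaca remaining.

stuck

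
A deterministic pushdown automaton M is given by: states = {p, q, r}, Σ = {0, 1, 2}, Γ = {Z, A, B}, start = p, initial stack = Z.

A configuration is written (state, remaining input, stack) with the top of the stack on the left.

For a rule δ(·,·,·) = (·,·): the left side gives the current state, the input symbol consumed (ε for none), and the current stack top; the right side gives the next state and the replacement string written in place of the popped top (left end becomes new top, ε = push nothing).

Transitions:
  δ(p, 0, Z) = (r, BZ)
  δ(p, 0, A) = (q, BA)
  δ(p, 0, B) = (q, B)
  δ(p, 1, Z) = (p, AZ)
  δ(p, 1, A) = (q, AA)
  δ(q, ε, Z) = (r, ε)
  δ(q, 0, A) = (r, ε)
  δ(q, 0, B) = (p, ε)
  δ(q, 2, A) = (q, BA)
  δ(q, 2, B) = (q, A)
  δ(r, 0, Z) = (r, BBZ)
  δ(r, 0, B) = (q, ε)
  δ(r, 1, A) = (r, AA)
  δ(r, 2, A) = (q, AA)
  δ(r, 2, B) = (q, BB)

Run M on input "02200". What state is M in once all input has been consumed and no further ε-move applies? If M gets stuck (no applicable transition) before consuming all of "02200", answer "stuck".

r

(p, 02200, Z)
  read 0, top Z: go to r, push BZ → (r, 2200, BZ)
  read 2, top B: go to q, push BB → (q, 200, BBZ)
  read 2, top B: go to q, push A → (q, 00, ABZ)
  read 0, top A: go to r, push ε → (r, 0, BZ)
  read 0, top B: go to q, push ε → (q, ε, Z)
  ε-move, top Z: go to r, push ε → (r, ε, ε)
All input consumed; M is in state r.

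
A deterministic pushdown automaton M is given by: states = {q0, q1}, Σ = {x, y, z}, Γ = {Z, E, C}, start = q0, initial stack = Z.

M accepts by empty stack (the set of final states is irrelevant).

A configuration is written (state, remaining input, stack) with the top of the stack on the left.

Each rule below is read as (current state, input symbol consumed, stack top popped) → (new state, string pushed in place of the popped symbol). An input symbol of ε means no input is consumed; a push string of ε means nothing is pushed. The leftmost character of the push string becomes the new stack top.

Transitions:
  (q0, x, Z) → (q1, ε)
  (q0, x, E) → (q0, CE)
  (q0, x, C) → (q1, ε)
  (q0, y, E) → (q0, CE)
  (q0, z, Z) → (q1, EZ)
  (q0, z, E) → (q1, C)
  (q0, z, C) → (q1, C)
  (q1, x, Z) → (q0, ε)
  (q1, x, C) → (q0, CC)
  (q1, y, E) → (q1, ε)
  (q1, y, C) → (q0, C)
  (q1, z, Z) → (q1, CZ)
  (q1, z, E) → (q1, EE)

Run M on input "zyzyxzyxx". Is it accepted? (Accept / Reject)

Accept

(q0, zyzyxzyxx, Z)
  read z, top Z: go to q1, push EZ → (q1, yzyxzyxx, EZ)
  read y, top E: go to q1, push ε → (q1, zyxzyxx, Z)
  read z, top Z: go to q1, push CZ → (q1, yxzyxx, CZ)
  read y, top C: go to q0, push C → (q0, xzyxx, CZ)
  read x, top C: go to q1, push ε → (q1, zyxx, Z)
  read z, top Z: go to q1, push CZ → (q1, yxx, CZ)
  read y, top C: go to q0, push C → (q0, xx, CZ)
  read x, top C: go to q1, push ε → (q1, x, Z)
  read x, top Z: go to q0, push ε → (q0, ε, ε)
All input consumed and the stack is empty.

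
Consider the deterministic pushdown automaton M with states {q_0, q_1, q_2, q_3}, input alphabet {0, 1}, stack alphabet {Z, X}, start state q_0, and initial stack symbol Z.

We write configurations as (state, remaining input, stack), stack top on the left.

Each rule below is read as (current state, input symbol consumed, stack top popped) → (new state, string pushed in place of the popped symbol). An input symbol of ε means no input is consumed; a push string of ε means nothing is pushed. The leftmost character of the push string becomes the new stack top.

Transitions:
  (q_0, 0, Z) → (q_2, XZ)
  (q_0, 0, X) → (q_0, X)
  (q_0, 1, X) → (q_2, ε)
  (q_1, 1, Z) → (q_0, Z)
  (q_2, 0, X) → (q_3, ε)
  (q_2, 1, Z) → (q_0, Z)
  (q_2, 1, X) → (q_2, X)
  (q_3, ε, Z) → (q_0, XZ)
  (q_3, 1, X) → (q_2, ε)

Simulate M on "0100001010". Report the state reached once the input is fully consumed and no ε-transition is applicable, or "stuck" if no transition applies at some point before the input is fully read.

(q_0, 0100001010, Z)
  read 0, top Z: go to q_2, push XZ → (q_2, 100001010, XZ)
  read 1, top X: go to q_2, push X → (q_2, 00001010, XZ)
  read 0, top X: go to q_3, push ε → (q_3, 0001010, Z)
  ε-move, top Z: go to q_0, push XZ → (q_0, 0001010, XZ)
  read 0, top X: go to q_0, push X → (q_0, 001010, XZ)
  read 0, top X: go to q_0, push X → (q_0, 01010, XZ)
  read 0, top X: go to q_0, push X → (q_0, 1010, XZ)
  read 1, top X: go to q_2, push ε → (q_2, 010, Z)
No transition for (q_2, 0, top Z); M blocks with input 010 remaining.

stuck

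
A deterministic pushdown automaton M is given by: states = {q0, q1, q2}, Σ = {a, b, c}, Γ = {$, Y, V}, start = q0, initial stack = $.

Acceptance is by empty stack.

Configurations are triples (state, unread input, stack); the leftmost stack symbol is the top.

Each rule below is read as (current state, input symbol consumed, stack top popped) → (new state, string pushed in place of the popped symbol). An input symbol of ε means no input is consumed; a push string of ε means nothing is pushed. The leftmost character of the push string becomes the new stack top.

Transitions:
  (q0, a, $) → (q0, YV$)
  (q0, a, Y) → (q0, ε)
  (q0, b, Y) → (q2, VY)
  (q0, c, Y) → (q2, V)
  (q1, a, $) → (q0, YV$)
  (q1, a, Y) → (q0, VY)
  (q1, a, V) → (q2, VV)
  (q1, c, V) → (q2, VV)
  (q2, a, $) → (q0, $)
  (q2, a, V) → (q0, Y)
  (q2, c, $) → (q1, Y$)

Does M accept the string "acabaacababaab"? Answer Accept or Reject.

(q0, acabaacababaab, $) ⊢ (q0, cabaacababaab, YV$) ⊢ (q2, abaacababaab, VV$) ⊢ (q0, baacababaab, YV$) ⊢ (q2, aacababaab, VYV$) ⊢ (q0, acababaab, YYV$) ⊢ (q0, cababaab, YV$) ⊢ (q2, ababaab, VV$) ⊢ (q0, babaab, YV$) ⊢ (q2, abaab, VYV$) ⊢ (q0, baab, YYV$) ⊢ (q2, aab, VYYV$) ⊢ (q0, ab, YYYV$) ⊢ (q0, b, YYV$) ⊢ (q2, ε, VYYV$)
All input consumed; stack is VYYV$, not empty, and no further ε-move applies.

Reject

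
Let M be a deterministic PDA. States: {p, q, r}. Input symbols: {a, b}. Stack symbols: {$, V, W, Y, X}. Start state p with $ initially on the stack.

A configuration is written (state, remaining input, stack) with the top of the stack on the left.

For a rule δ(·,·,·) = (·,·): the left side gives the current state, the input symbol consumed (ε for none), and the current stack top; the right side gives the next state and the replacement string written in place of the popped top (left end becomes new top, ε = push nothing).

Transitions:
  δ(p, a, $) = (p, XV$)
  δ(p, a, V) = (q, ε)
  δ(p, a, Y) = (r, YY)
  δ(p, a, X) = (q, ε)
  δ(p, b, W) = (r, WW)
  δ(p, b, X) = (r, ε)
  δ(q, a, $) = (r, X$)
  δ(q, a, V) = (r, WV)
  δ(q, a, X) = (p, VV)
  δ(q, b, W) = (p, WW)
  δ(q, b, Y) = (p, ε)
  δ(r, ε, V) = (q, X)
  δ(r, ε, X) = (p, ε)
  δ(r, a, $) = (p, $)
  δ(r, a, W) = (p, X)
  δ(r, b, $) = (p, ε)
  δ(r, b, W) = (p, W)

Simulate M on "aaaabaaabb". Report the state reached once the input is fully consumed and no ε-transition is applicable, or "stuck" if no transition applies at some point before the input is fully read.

(p, aaaabaaabb, $)
  read a, top $: go to p, push XV$ → (p, aaabaaabb, XV$)
  read a, top X: go to q, push ε → (q, aabaaabb, V$)
  read a, top V: go to r, push WV → (r, abaaabb, WV$)
  read a, top W: go to p, push X → (p, baaabb, XV$)
  read b, top X: go to r, push ε → (r, aaabb, V$)
  ε-move, top V: go to q, push X → (q, aaabb, X$)
  read a, top X: go to p, push VV → (p, aabb, VV$)
  read a, top V: go to q, push ε → (q, abb, V$)
  read a, top V: go to r, push WV → (r, bb, WV$)
  read b, top W: go to p, push W → (p, b, WV$)
  read b, top W: go to r, push WW → (r, ε, WWV$)
All input consumed; M is in state r.

r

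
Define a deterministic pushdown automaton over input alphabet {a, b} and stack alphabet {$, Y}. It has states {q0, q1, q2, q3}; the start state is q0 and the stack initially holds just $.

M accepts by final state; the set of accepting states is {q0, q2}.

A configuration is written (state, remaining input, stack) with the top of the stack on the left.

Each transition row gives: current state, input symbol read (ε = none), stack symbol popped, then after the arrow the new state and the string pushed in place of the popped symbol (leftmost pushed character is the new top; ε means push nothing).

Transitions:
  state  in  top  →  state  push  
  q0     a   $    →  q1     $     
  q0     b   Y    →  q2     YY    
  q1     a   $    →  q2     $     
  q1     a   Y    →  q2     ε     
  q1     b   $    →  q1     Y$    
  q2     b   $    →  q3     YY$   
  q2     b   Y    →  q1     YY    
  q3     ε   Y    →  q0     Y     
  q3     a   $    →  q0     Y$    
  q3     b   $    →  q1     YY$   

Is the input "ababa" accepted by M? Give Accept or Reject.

(q0, ababa, $) ⊢ (q1, baba, $) ⊢ (q1, aba, Y$) ⊢ (q2, ba, $) ⊢ (q3, a, YY$) ⊢ (q0, a, YY$)
No transition applies at (q0, a, YY$); input not fully consumed.

Reject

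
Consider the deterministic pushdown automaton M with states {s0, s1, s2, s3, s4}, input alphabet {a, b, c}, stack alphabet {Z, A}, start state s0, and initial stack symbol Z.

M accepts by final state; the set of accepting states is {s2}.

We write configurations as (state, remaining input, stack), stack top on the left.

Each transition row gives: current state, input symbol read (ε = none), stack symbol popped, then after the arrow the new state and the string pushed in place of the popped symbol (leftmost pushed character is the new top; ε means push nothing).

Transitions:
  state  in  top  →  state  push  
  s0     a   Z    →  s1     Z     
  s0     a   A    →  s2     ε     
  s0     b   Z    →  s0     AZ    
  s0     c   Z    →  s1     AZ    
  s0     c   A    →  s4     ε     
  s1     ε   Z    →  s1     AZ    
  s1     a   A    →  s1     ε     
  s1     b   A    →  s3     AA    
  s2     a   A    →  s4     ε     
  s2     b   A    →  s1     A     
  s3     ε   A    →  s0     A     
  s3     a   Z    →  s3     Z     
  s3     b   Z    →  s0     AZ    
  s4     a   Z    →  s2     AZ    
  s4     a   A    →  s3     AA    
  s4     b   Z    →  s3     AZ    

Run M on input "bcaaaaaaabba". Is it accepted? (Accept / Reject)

(s0, bcaaaaaaabba, Z) ⊢ (s0, caaaaaaabba, AZ) ⊢ (s4, aaaaaaabba, Z) ⊢ (s2, aaaaaabba, AZ) ⊢ (s4, aaaaabba, Z) ⊢ (s2, aaaabba, AZ) ⊢ (s4, aaabba, Z) ⊢ (s2, aabba, AZ) ⊢ (s4, abba, Z) ⊢ (s2, bba, AZ) ⊢ (s1, ba, AZ) ⊢ (s3, a, AAZ) ⊢ (s0, a, AAZ) ⊢ (s2, ε, AZ)
All input consumed; state s2 ∈ F.

Accept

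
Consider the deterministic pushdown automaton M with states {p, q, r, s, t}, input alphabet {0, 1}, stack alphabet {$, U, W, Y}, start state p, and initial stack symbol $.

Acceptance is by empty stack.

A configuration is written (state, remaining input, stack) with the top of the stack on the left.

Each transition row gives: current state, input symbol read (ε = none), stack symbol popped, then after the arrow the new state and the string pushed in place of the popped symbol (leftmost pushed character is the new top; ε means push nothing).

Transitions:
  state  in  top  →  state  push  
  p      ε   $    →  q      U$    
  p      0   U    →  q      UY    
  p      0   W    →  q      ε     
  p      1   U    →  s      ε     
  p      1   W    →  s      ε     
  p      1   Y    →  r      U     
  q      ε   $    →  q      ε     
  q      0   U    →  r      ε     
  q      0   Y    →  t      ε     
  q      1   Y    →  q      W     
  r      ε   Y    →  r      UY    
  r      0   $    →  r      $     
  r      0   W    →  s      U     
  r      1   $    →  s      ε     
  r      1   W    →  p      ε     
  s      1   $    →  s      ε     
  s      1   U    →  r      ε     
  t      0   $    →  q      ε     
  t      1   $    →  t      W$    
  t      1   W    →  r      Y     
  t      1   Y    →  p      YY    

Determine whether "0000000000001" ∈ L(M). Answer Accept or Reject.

(p, 0000000000001, $) ⊢ (q, 0000000000001, U$) ⊢ (r, 000000000001, $) ⊢ (r, 00000000001, $) ⊢ (r, 0000000001, $) ⊢ (r, 000000001, $) ⊢ (r, 00000001, $) ⊢ (r, 0000001, $) ⊢ (r, 000001, $) ⊢ (r, 00001, $) ⊢ (r, 0001, $) ⊢ (r, 001, $) ⊢ (r, 01, $) ⊢ (r, 1, $) ⊢ (s, ε, ε)
All input consumed and the stack is empty.

Accept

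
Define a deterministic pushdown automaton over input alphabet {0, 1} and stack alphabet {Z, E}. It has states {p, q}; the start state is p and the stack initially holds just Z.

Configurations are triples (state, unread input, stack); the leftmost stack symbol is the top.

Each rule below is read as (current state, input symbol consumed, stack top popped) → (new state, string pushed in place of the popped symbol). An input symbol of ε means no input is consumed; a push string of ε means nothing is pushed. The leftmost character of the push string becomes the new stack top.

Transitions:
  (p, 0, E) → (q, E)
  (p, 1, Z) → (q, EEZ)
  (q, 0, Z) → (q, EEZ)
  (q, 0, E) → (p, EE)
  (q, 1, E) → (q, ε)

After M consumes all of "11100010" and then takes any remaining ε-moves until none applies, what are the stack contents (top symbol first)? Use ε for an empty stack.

(p, 11100010, Z)
  read 1, top Z: go to q, push EEZ → (q, 1100010, EEZ)
  read 1, top E: go to q, push ε → (q, 100010, EZ)
  read 1, top E: go to q, push ε → (q, 00010, Z)
  read 0, top Z: go to q, push EEZ → (q, 0010, EEZ)
  read 0, top E: go to p, push EE → (p, 010, EEEZ)
  read 0, top E: go to q, push E → (q, 10, EEEZ)
  read 1, top E: go to q, push ε → (q, 0, EEZ)
  read 0, top E: go to p, push EE → (p, ε, EEEZ)
All input consumed in state p with stack EEEZ.

EEEZ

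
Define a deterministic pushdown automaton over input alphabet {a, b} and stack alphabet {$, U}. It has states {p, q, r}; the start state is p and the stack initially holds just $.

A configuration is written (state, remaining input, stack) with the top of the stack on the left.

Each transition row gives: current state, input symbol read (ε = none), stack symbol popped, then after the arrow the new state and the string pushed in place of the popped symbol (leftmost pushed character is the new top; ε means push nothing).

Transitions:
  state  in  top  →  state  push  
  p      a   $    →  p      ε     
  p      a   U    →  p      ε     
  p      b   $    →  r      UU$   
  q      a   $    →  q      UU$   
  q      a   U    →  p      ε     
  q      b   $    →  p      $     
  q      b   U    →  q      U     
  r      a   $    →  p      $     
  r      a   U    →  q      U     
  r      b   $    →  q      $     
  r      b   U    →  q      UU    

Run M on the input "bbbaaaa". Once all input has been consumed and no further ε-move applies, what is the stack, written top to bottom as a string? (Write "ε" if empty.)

ε

(p, bbbaaaa, $)
  read b, top $: go to r, push UU$ → (r, bbaaaa, UU$)
  read b, top U: go to q, push UU → (q, baaaa, UUU$)
  read b, top U: go to q, push U → (q, aaaa, UUU$)
  read a, top U: go to p, push ε → (p, aaa, UU$)
  read a, top U: go to p, push ε → (p, aa, U$)
  read a, top U: go to p, push ε → (p, a, $)
  read a, top $: go to p, push ε → (p, ε, ε)
All input consumed in state p with stack ε.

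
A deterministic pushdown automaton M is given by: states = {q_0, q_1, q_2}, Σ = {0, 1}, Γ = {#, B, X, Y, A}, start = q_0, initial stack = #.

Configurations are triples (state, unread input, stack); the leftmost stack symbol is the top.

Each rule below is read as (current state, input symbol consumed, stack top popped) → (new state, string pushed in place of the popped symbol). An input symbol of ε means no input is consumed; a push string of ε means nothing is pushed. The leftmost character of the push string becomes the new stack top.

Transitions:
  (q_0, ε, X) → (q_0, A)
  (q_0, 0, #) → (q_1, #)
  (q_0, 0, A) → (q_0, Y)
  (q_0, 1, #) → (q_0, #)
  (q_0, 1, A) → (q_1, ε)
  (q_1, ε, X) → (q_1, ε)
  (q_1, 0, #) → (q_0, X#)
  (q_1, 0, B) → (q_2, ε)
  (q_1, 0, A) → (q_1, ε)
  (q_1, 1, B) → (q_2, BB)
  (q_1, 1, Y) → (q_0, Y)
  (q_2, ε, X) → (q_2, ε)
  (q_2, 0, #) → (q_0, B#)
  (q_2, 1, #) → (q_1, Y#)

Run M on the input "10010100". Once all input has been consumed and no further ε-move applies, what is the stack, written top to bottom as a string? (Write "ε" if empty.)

(q_0, 10010100, #)
  read 1, top #: go to q_0, push # → (q_0, 0010100, #)
  read 0, top #: go to q_1, push # → (q_1, 010100, #)
  read 0, top #: go to q_0, push X# → (q_0, 10100, X#)
  ε-move, top X: go to q_0, push A → (q_0, 10100, A#)
  read 1, top A: go to q_1, push ε → (q_1, 0100, #)
  read 0, top #: go to q_0, push X# → (q_0, 100, X#)
  ε-move, top X: go to q_0, push A → (q_0, 100, A#)
  read 1, top A: go to q_1, push ε → (q_1, 00, #)
  read 0, top #: go to q_0, push X# → (q_0, 0, X#)
  ε-move, top X: go to q_0, push A → (q_0, 0, A#)
  read 0, top A: go to q_0, push Y → (q_0, ε, Y#)
All input consumed in state q_0 with stack Y#.

Y#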